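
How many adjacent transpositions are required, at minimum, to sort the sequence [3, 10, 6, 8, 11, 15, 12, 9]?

There are 7 swaps.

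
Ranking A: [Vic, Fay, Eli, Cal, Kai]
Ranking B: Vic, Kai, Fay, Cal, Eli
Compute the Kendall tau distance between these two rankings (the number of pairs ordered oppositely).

There are 4 discordant pairs.

Assign each item its position (1..5) in the first ordering, then rewrite the second ordering as that position sequence:
positions: Vic→1, Fay→2, Eli→3, Cal→4, Kai→5
second ordering as positions: [1, 5, 2, 4, 3]
Discordant pairs = inversions in this position sequence.
1: 0
5: 2, 4, 3 → 3
2: 0
4: 3 → 1
3: 0
Total: 0 + 3 + 0 + 1 + 0 = 4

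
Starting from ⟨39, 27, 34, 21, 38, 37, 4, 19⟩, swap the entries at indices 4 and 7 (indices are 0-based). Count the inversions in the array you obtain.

Positions 4 and 7 hold 38 and 19; after swapping, the array is [39, 27, 34, 21, 19, 37, 4, 38].
For each element, count later entries that are smaller:
39: 7
27: 3
34: 3
21: 2
19: 1
37: 1
4: 0
38: 0
Sum: 7 + 3 + 3 + 2 + 1 + 1 + 0 + 0 = 17

Inversions: 17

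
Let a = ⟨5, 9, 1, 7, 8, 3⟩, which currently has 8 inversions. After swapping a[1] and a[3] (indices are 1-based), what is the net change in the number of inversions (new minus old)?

Positions 1 and 3 hold 5 and 1; after swapping, the array is [1, 9, 5, 7, 8, 3].
For each element, count later entries that are smaller:
1 → none → 0
9 → 5, 7, 8, 3 → 4
5 → 3 → 1
7 → 3 → 1
8 → 3 → 1
3 → none → 0
Sum: 0 + 4 + 1 + 1 + 1 + 0 = 7
Change: 7 − 8 = -1

-1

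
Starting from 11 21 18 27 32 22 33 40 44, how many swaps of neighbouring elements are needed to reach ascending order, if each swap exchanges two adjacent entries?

Minimum adjacent swaps = number of inversions (each swap of adjacent out-of-order elements removes one inversion and no swap can remove more).
Count inversions — for each element, later elements that are smaller:
11: none → 0
21: 18 → 1
18: none → 0
27: 22 → 1
32: 22 → 1
22: none → 0
33: none → 0
40: none → 0
44: none → 0
Total inversions: 0 + 1 + 0 + 1 + 1 + 0 + 0 + 0 + 0 = 3

There are 3 adjacent swaps.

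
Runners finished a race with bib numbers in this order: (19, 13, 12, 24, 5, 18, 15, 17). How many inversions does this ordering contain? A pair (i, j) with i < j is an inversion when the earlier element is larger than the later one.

Count, for each position, how many later elements it exceeds:
19: 6
13: 2
12: 1
24: 4
5: 0
18: 2
15: 0
17: 0
Sum: 6 + 2 + 1 + 4 + 0 + 2 + 0 + 0 = 15

15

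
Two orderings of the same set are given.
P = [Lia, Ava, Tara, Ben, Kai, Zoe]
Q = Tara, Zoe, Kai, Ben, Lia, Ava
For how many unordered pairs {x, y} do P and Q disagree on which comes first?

Assign each item its position (1..6) in the first ordering, then rewrite the second ordering as that position sequence:
positions: Lia→1, Ava→2, Tara→3, Ben→4, Kai→5, Zoe→6
second ordering as positions: [3, 6, 5, 4, 1, 2]
Discordant pairs = inversions in this position sequence.
3: 1, 2 → 2
6: 5, 4, 1, 2 → 4
5: 4, 1, 2 → 3
4: 1, 2 → 2
1: 0
2: 0
Total: 2 + 4 + 3 + 2 + 0 + 0 = 11

11 disagreeing pairs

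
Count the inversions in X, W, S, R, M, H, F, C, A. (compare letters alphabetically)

For each element, count later entries that are smaller:
X → W, S, R, M, H, F, C, A → 8
W → S, R, M, H, F, C, A → 7
S → R, M, H, F, C, A → 6
R → M, H, F, C, A → 5
M → H, F, C, A → 4
H → F, C, A → 3
F → C, A → 2
C → A → 1
A → none → 0
Sum: 8 + 7 + 6 + 5 + 4 + 3 + 2 + 1 + 0 = 36

36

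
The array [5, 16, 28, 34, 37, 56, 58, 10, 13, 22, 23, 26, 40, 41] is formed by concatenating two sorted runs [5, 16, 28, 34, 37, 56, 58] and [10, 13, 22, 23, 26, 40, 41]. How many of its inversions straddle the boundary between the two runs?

For each element r of the right run, count left-run elements greater than r:
r = 10: 16, 28, 34, 37, 56, 58 → 6
r = 13: 16, 28, 34, 37, 56, 58 → 6
r = 22: 28, 34, 37, 56, 58 → 5
r = 23: 28, 34, 37, 56, 58 → 5
r = 26: 28, 34, 37, 56, 58 → 5
r = 40: 56, 58 → 2
r = 41: 56, 58 → 2
Cross-inversions: 6 + 6 + 5 + 5 + 5 + 2 + 2 = 31

Cross-inversions: 31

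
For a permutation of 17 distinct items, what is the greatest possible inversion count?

The maximum occurs when the array is in strictly decreasing order: every one of the C(17, 2) pairs is inverted.
C(17, 2) = 17·16/2 = 136

Inversions: 136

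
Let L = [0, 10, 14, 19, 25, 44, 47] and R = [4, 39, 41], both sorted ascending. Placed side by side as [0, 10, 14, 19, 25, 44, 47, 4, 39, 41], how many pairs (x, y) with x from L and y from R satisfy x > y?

10

For each element r of the right run, count left-run elements greater than r:
r = 4: 10, 14, 19, 25, 44, 47 → 6
r = 39: 44, 47 → 2
r = 41: 44, 47 → 2
Cross-inversions: 6 + 2 + 2 = 10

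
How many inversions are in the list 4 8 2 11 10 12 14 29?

For each element, count later entries that are smaller:
4: 1
8: 1
2: 0
11: 1
10: 0
12: 0
14: 0
29: 0
Sum: 1 + 1 + 0 + 1 + 0 + 0 + 0 + 0 = 3

3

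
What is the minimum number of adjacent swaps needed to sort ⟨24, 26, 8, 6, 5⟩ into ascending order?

The minimum number of adjacent swaps to sort an array equals its inversion count, since every such swap removes exactly one inversion.
Count inversions — for each element, later elements that are smaller:
24: 8, 6, 5 → 3
26: 8, 6, 5 → 3
8: 6, 5 → 2
6: 5 → 1
5: none → 0
Total inversions: 3 + 3 + 2 + 1 + 0 = 9

9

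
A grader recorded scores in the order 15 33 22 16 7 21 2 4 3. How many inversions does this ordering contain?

28 inversions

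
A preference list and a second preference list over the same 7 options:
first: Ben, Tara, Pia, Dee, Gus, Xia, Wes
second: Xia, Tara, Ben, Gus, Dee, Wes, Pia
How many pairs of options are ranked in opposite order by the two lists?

Assign each item its position (1..7) in the first ordering, then rewrite the second ordering as that position sequence:
positions: Ben→1, Tara→2, Pia→3, Dee→4, Gus→5, Xia→6, Wes→7
second ordering as positions: [6, 2, 1, 5, 4, 7, 3]
Discordant pairs = inversions in this position sequence.
6: 2, 1, 5, 4, 3 → 5
2: 1 → 1
1: 0
5: 4, 3 → 2
4: 3 → 1
7: 3 → 1
3: 0
Total: 5 + 1 + 0 + 2 + 1 + 1 + 0 = 10

10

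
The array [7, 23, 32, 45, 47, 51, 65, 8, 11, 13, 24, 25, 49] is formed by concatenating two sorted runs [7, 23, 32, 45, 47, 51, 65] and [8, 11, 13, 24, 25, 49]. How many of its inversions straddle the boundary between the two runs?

There are 30 cross-inversions.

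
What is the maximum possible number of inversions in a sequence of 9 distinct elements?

The maximum occurs when the array is in strictly decreasing order: every one of the C(9, 2) pairs is inverted.
C(9, 2) = 9·8/2 = 36

Inversions: 36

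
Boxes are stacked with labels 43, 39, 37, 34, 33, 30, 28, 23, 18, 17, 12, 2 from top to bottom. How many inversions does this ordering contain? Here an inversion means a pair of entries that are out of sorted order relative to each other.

There are 66 inversions.

For each element, count later entries that are smaller:
43 → 39, 37, 34, 33, 30, 28, 23, 18, 17, 12, 2 → 11
39 → 37, 34, 33, 30, 28, 23, 18, 17, 12, 2 → 10
37 → 34, 33, 30, 28, 23, 18, 17, 12, 2 → 9
34 → 33, 30, 28, 23, 18, 17, 12, 2 → 8
33 → 30, 28, 23, 18, 17, 12, 2 → 7
30 → 28, 23, 18, 17, 12, 2 → 6
28 → 23, 18, 17, 12, 2 → 5
23 → 18, 17, 12, 2 → 4
18 → 17, 12, 2 → 3
17 → 12, 2 → 2
12 → 2 → 1
2 → none → 0
Sum: 11 + 10 + 9 + 8 + 7 + 6 + 5 + 4 + 3 + 2 + 1 + 0 = 66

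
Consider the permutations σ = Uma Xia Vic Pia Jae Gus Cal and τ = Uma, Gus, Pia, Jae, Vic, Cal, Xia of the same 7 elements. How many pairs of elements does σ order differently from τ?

10

Assign each item its position (1..7) in the first ordering, then rewrite the second ordering as that position sequence:
positions: Uma→1, Xia→2, Vic→3, Pia→4, Jae→5, Gus→6, Cal→7
second ordering as positions: [1, 6, 4, 5, 3, 7, 2]
Discordant pairs = inversions in this position sequence.
1: 0
6: 4, 5, 3, 2 → 4
4: 3, 2 → 2
5: 3, 2 → 2
3: 2 → 1
7: 2 → 1
2: 0
Total: 0 + 4 + 2 + 2 + 1 + 1 + 0 = 10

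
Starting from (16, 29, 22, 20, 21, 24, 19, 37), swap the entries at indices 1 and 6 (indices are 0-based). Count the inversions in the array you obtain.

2 inversions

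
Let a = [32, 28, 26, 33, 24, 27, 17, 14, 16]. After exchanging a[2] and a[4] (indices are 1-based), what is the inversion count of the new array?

31 inversions

Positions 2 and 4 hold 28 and 33; after swapping, the array is [32, 33, 26, 28, 24, 27, 17, 14, 16].
Sweep left to right; for each value list the smaller values that follow it:
32 → 26, 28, 24, 27, 17, 14, 16 → 7
33 → 26, 28, 24, 27, 17, 14, 16 → 7
26 → 24, 17, 14, 16 → 4
28 → 24, 27, 17, 14, 16 → 5
24 → 17, 14, 16 → 3
27 → 17, 14, 16 → 3
17 → 14, 16 → 2
14 → none → 0
16 → none → 0
Sum: 7 + 7 + 4 + 5 + 3 + 3 + 2 + 0 + 0 = 31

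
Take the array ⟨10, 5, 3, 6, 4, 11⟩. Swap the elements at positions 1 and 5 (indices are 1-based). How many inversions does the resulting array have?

Positions 1 and 5 hold 10 and 4; after swapping, the array is [4, 5, 3, 6, 10, 11].
For each element, count later entries that are smaller:
4 → 3 → 1
5 → 3 → 1
3 → none → 0
6 → none → 0
10 → none → 0
11 → none → 0
Sum: 1 + 1 + 0 + 0 + 0 + 0 = 2

2 inversions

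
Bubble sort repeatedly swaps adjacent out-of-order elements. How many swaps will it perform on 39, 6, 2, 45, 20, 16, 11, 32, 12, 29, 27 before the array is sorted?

There are 26 swaps.

Minimum adjacent swaps = number of inversions (each swap of adjacent out-of-order elements removes one inversion and no swap can remove more).
Count inversions — for each element, later elements that are smaller:
39: 6, 2, 20, 16, 11, 32, 12, 29, 27 → 9
6: 2 → 1
2: none → 0
45: 20, 16, 11, 32, 12, 29, 27 → 7
20: 16, 11, 12 → 3
16: 11, 12 → 2
11: none → 0
32: 12, 29, 27 → 3
12: none → 0
29: 27 → 1
27: none → 0
Total inversions: 9 + 1 + 0 + 7 + 3 + 2 + 0 + 3 + 0 + 1 + 0 = 26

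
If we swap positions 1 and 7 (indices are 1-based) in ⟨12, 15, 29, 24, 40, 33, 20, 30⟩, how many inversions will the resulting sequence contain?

Positions 1 and 7 hold 12 and 20; after swapping, the array is [20, 15, 29, 24, 40, 33, 12, 30].
For each element, count later entries that are smaller:
20 → 15, 12 → 2
15 → 12 → 1
29 → 24, 12 → 2
24 → 12 → 1
40 → 33, 12, 30 → 3
33 → 12, 30 → 2
12 → none → 0
30 → none → 0
Sum: 2 + 1 + 2 + 1 + 3 + 2 + 0 + 0 = 11

11 inversions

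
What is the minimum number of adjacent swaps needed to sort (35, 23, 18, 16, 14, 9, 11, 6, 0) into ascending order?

Minimum adjacent swaps = number of inversions (each swap of adjacent out-of-order elements removes one inversion and no swap can remove more).
Count inversions — for each element, later elements that are smaller:
35: 23, 18, 16, 14, 9, 11, 6, 0 → 8
23: 18, 16, 14, 9, 11, 6, 0 → 7
18: 16, 14, 9, 11, 6, 0 → 6
16: 14, 9, 11, 6, 0 → 5
14: 9, 11, 6, 0 → 4
9: 6, 0 → 2
11: 6, 0 → 2
6: 0 → 1
0: none → 0
Total inversions: 8 + 7 + 6 + 5 + 4 + 2 + 2 + 1 + 0 = 35

35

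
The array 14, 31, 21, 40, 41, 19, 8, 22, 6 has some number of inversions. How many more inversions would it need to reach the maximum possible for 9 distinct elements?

14

Maximum inversions for 9 distinct elements is C(9, 2) = 9·8/2 = 36.
Current inversions — for each element, count later smaller elements:
14: 2
31: 5
21: 3
40: 4
41: 4
19: 2
8: 1
22: 1
6: 0
Current total: 2 + 5 + 3 + 4 + 4 + 2 + 1 + 1 + 0 = 22
Shortfall: 36 − 22 = 14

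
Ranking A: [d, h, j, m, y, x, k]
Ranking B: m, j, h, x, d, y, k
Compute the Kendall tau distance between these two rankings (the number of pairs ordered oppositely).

There are 8 discordant pairs.

Assign each item its position (1..7) in the first ordering, then rewrite the second ordering as that position sequence:
positions: d→1, h→2, j→3, m→4, y→5, x→6, k→7
second ordering as positions: [4, 3, 2, 6, 1, 5, 7]
Discordant pairs = inversions in this position sequence.
4: 3, 2, 1 → 3
3: 2, 1 → 2
2: 1 → 1
6: 1, 5 → 2
1: 0
5: 0
7: 0
Total: 3 + 2 + 1 + 2 + 0 + 0 + 0 = 8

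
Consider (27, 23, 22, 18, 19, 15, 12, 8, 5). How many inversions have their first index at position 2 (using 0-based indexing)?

6

The element at index 2 is 22.
Elements after it: 18, 19, 15, 12, 8, 5
Those smaller than 22: 18, 19, 15, 12, 8, 5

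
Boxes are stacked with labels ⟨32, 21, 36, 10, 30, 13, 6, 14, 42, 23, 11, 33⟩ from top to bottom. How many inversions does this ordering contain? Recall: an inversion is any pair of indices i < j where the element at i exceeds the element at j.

34

Element-by-element contributions:
32 → 21, 10, 30, 13, 6, 14, 23, 11 → 8
21 → 10, 13, 6, 14, 11 → 5
36 → 10, 30, 13, 6, 14, 23, 11, 33 → 8
10 → 6 → 1
30 → 13, 6, 14, 23, 11 → 5
13 → 6, 11 → 2
6 → none → 0
14 → 11 → 1
42 → 23, 11, 33 → 3
23 → 11 → 1
11 → none → 0
33 → none → 0
Sum: 8 + 5 + 8 + 1 + 5 + 2 + 0 + 1 + 3 + 1 + 0 + 0 = 34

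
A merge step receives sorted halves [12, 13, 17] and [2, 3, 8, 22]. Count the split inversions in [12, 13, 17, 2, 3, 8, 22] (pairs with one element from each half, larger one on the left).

9

Count, for every r in R, how many entries of L exceed r:
r = 2: 12, 13, 17 → 3
r = 3: 12, 13, 17 → 3
r = 8: 12, 13, 17 → 3
r = 22: none → 0
Cross-inversions: 3 + 3 + 3 + 0 = 9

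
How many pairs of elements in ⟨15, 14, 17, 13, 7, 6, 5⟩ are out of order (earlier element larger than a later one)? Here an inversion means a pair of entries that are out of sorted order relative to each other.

Sweep left to right; for each value list the smaller values that follow it:
15: 5
14: 4
17: 4
13: 3
7: 2
6: 1
5: 0
Sum: 5 + 4 + 4 + 3 + 2 + 1 + 0 = 19

19 inversions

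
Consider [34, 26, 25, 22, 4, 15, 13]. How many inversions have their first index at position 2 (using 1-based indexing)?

5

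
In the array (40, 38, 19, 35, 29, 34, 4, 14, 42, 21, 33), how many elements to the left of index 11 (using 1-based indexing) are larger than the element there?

The element at index 11 is 33.
Elements before it: 40, 38, 19, 35, 29, 34, 4, 14, 42, 21
Those larger than 33: 40, 38, 35, 34, 42

5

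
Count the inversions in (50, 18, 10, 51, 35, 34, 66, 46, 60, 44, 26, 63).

Element-by-element contributions:
50 → 18, 10, 35, 34, 46, 44, 26 → 7
18 → 10 → 1
10 → none → 0
51 → 35, 34, 46, 44, 26 → 5
35 → 34, 26 → 2
34 → 26 → 1
66 → 46, 60, 44, 26, 63 → 5
46 → 44, 26 → 2
60 → 44, 26 → 2
44 → 26 → 1
26 → none → 0
63 → none → 0
Sum: 7 + 1 + 0 + 5 + 2 + 1 + 5 + 2 + 2 + 1 + 0 + 0 = 26

26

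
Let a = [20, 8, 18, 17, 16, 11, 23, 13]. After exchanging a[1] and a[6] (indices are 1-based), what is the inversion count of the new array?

Positions 1 and 6 hold 20 and 11; after swapping, the array is [11, 8, 18, 17, 16, 20, 23, 13].
Sweep left to right; for each value list the smaller values that follow it:
11: 1
8: 0
18: 3
17: 2
16: 1
20: 1
23: 1
13: 0
Sum: 1 + 0 + 3 + 2 + 1 + 1 + 1 + 0 = 9

9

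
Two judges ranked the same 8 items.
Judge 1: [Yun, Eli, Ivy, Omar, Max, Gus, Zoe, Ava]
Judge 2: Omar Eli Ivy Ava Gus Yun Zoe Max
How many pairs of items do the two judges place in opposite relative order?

Assign each item its position (1..8) in the first ordering, then rewrite the second ordering as that position sequence:
positions: Yun→1, Eli→2, Ivy→3, Omar→4, Max→5, Gus→6, Zoe→7, Ava→8
second ordering as positions: [4, 2, 3, 8, 6, 1, 7, 5]
Discordant pairs = inversions in this position sequence.
4: 2, 3, 1 → 3
2: 1 → 1
3: 1 → 1
8: 6, 1, 7, 5 → 4
6: 1, 5 → 2
1: 0
7: 5 → 1
5: 0
Total: 3 + 1 + 1 + 4 + 2 + 0 + 1 + 0 = 12

12 discordant pairs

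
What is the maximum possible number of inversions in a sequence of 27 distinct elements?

There are 351 inversions.

The maximum occurs when the array is in strictly decreasing order: every one of the C(27, 2) pairs is inverted.
C(27, 2) = 27·26/2 = 351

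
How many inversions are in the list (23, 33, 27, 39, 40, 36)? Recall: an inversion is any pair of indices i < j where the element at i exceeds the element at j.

3 inversions

For each element, count later entries that are smaller:
23 → none → 0
33 → 27 → 1
27 → none → 0
39 → 36 → 1
40 → 36 → 1
36 → none → 0
Sum: 0 + 1 + 0 + 1 + 1 + 0 = 3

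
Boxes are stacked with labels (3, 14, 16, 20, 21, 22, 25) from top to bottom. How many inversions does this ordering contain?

0

Listing every pair i<j with a[i]>a[j] (using 0-based positions):
(none)
That's 0 pairs.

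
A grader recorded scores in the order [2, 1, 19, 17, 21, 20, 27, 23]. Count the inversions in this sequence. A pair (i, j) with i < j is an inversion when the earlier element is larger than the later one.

4 inversions

Count, for each position, how many later elements it exceeds:
2 → 1 → 1
1 → none → 0
19 → 17 → 1
17 → none → 0
21 → 20 → 1
20 → none → 0
27 → 23 → 1
23 → none → 0
Sum: 1 + 0 + 1 + 0 + 1 + 0 + 1 + 0 = 4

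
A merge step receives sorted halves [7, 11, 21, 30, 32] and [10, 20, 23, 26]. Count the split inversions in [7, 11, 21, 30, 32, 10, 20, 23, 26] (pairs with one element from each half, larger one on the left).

Count, for every r in R, how many entries of L exceed r:
r = 10: 11, 21, 30, 32 → 4
r = 20: 21, 30, 32 → 3
r = 23: 30, 32 → 2
r = 26: 30, 32 → 2
Cross-inversions: 4 + 3 + 2 + 2 = 11

11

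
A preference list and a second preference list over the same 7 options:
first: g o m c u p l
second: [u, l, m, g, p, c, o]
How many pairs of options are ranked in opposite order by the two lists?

14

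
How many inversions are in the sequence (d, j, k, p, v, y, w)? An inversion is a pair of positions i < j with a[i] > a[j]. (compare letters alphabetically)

1

Sweep left to right; for each value list the smaller values that follow it:
d → none → 0
j → none → 0
k → none → 0
p → none → 0
v → none → 0
y → w → 1
w → none → 0
Sum: 0 + 0 + 0 + 0 + 0 + 1 + 0 = 1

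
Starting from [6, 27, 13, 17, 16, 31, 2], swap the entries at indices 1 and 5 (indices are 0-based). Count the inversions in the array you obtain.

Positions 1 and 5 hold 27 and 31; after swapping, the array is [6, 31, 13, 17, 16, 27, 2].
For each element, count later entries that are smaller:
6: 1
31: 5
13: 1
17: 2
16: 1
27: 1
2: 0
Sum: 1 + 5 + 1 + 2 + 1 + 1 + 0 = 11

11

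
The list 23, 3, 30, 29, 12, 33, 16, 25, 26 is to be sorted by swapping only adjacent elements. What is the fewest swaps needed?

The minimum number of adjacent swaps to sort an array equals its inversion count, since every such swap removes exactly one inversion.
Count inversions — for each element, later elements that are smaller:
23: 3, 12, 16 → 3
3: none → 0
30: 29, 12, 16, 25, 26 → 5
29: 12, 16, 25, 26 → 4
12: none → 0
33: 16, 25, 26 → 3
16: none → 0
25: none → 0
26: none → 0
Total inversions: 3 + 0 + 5 + 4 + 0 + 3 + 0 + 0 + 0 = 15

There are 15 adjacent swaps.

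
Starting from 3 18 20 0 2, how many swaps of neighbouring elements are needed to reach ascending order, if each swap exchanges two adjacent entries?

Minimum adjacent swaps = number of inversions (each swap of adjacent out-of-order elements removes one inversion and no swap can remove more).
Count inversions — for each element, later elements that are smaller:
3: 0, 2 → 2
18: 0, 2 → 2
20: 0, 2 → 2
0: none → 0
2: none → 0
Total inversions: 2 + 2 + 2 + 0 + 0 = 6

6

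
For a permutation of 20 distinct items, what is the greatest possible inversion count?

190 inversions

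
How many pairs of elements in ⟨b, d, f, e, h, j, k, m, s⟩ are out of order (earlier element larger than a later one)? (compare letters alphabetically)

Inversions: 1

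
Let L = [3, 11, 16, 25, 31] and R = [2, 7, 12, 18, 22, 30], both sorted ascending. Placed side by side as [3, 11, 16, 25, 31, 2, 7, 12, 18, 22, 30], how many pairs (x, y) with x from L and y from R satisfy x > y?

For each element r of the right run, count left-run elements greater than r:
r = 2: 3, 11, 16, 25, 31 → 5
r = 7: 11, 16, 25, 31 → 4
r = 12: 16, 25, 31 → 3
r = 18: 25, 31 → 2
r = 22: 25, 31 → 2
r = 30: 31 → 1
Cross-inversions: 5 + 4 + 3 + 2 + 2 + 1 = 17

17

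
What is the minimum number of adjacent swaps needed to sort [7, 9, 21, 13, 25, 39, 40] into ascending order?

1

The minimum number of adjacent swaps to sort an array equals its inversion count, since every such swap removes exactly one inversion.
Count inversions — for each element, later elements that are smaller:
7: none → 0
9: none → 0
21: 13 → 1
13: none → 0
25: none → 0
39: none → 0
40: none → 0
Total inversions: 0 + 0 + 1 + 0 + 0 + 0 + 0 = 1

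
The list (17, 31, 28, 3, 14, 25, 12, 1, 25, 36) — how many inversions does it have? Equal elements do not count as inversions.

For each element, count later entries that are smaller:
17: 4
31: 7
28: 6
3: 1
14: 2
25: 2
12: 1
1: 0
25: 0
36: 0
Sum: 4 + 7 + 6 + 1 + 2 + 2 + 1 + 0 + 0 + 0 = 23

There are 23 out-of-order pairs.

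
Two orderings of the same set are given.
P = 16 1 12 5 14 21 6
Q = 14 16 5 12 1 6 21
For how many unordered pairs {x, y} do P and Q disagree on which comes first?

8

Assign each item its position (1..7) in the first ordering, then rewrite the second ordering as that position sequence:
positions: 16→1, 1→2, 12→3, 5→4, 14→5, 21→6, 6→7
second ordering as positions: [5, 1, 4, 3, 2, 7, 6]
Discordant pairs = inversions in this position sequence.
5: 1, 4, 3, 2 → 4
1: 0
4: 3, 2 → 2
3: 2 → 1
2: 0
7: 6 → 1
6: 0
Total: 4 + 0 + 2 + 1 + 0 + 1 + 0 = 8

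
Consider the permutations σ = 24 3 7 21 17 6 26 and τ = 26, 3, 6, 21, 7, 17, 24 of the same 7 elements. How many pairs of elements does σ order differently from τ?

Assign each item its position (1..7) in the first ordering, then rewrite the second ordering as that position sequence:
positions: 24→1, 3→2, 7→3, 21→4, 17→5, 6→6, 26→7
second ordering as positions: [7, 2, 6, 4, 3, 5, 1]
Discordant pairs = inversions in this position sequence.
7: 2, 6, 4, 3, 5, 1 → 6
2: 1 → 1
6: 4, 3, 5, 1 → 4
4: 3, 1 → 2
3: 1 → 1
5: 1 → 1
1: 0
Total: 6 + 1 + 4 + 2 + 1 + 1 + 0 = 15

15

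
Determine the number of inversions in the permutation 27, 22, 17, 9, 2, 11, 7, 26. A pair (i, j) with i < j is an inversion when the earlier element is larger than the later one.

19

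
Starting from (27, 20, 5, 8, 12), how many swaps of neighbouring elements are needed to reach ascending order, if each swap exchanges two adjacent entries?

Minimum adjacent swaps = number of inversions (each swap of adjacent out-of-order elements removes one inversion and no swap can remove more).
Count inversions — for each element, later elements that are smaller:
27: 20, 5, 8, 12 → 4
20: 5, 8, 12 → 3
5: none → 0
8: none → 0
12: none → 0
Total inversions: 4 + 3 + 0 + 0 + 0 = 7

7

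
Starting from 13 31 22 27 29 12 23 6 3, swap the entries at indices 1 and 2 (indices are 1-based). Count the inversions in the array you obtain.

There are 27 inversions.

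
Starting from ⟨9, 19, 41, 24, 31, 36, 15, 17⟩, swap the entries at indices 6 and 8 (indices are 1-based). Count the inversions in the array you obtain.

There are 12 inversions.

Positions 6 and 8 hold 36 and 17; after swapping, the array is [9, 19, 41, 24, 31, 17, 15, 36].
For each element, count later entries that are smaller:
9 → none → 0
19 → 17, 15 → 2
41 → 24, 31, 17, 15, 36 → 5
24 → 17, 15 → 2
31 → 17, 15 → 2
17 → 15 → 1
15 → none → 0
36 → none → 0
Sum: 0 + 2 + 5 + 2 + 2 + 1 + 0 + 0 = 12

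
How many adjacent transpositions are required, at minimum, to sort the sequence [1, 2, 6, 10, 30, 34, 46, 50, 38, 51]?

Each adjacent swap fixes exactly one inversion, so the minimum swap count equals the number of inversions.
Count inversions — for each element, later elements that are smaller:
1: none → 0
2: none → 0
6: none → 0
10: none → 0
30: none → 0
34: none → 0
46: 38 → 1
50: 38 → 1
38: none → 0
51: none → 0
Total inversions: 0 + 0 + 0 + 0 + 0 + 0 + 1 + 1 + 0 + 0 = 2

2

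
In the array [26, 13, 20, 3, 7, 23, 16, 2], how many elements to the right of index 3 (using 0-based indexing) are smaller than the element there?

1

The element at index 3 is 3.
Elements after it: 7, 23, 16, 2
Those smaller than 3: 2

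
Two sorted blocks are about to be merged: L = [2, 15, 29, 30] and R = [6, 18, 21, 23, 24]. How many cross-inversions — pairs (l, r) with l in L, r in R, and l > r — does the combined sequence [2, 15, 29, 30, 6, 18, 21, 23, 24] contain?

11

Count, for every r in R, how many entries of L exceed r:
r = 6: 15, 29, 30 → 3
r = 18: 29, 30 → 2
r = 21: 29, 30 → 2
r = 23: 29, 30 → 2
r = 24: 29, 30 → 2
Cross-inversions: 3 + 2 + 2 + 2 + 2 = 11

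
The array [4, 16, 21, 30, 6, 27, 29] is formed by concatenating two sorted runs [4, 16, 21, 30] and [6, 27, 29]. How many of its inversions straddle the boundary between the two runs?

5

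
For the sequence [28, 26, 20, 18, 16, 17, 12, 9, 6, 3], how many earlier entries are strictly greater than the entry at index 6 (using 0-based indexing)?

6

The element at index 6 is 12.
Elements before it: 28, 26, 20, 18, 16, 17
Those larger than 12: 28, 26, 20, 18, 16, 17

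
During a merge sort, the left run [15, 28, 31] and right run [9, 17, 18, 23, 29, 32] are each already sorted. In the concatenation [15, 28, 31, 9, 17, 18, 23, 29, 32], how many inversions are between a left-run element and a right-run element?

For each element r of the right run, count left-run elements greater than r:
r = 9: 15, 28, 31 → 3
r = 17: 28, 31 → 2
r = 18: 28, 31 → 2
r = 23: 28, 31 → 2
r = 29: 31 → 1
r = 32: none → 0
Cross-inversions: 3 + 2 + 2 + 2 + 1 + 0 = 10

10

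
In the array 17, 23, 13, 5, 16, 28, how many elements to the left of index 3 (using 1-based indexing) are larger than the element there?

2 such elements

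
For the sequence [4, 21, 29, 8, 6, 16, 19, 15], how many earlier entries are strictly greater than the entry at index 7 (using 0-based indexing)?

4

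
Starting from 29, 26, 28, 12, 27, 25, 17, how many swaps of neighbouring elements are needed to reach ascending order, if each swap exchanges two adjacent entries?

Each adjacent swap fixes exactly one inversion, so the minimum swap count equals the number of inversions.
Count inversions — for each element, later elements that are smaller:
29: 26, 28, 12, 27, 25, 17 → 6
26: 12, 25, 17 → 3
28: 12, 27, 25, 17 → 4
12: none → 0
27: 25, 17 → 2
25: 17 → 1
17: none → 0
Total inversions: 6 + 3 + 4 + 0 + 2 + 1 + 0 = 16

16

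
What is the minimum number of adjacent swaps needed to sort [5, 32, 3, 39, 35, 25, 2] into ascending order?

Each adjacent swap fixes exactly one inversion, so the minimum swap count equals the number of inversions.
Count inversions — for each element, later elements that are smaller:
5: 3, 2 → 2
32: 3, 25, 2 → 3
3: 2 → 1
39: 35, 25, 2 → 3
35: 25, 2 → 2
25: 2 → 1
2: none → 0
Total inversions: 2 + 3 + 1 + 3 + 2 + 1 + 0 = 12

12 adjacent swaps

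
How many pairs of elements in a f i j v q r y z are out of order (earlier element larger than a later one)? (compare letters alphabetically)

Count, for each position, how many later elements it exceeds:
a: 0
f: 0
i: 0
j: 0
v: 2
q: 0
r: 0
y: 0
z: 0
Sum: 0 + 0 + 0 + 0 + 2 + 0 + 0 + 0 + 0 = 2

2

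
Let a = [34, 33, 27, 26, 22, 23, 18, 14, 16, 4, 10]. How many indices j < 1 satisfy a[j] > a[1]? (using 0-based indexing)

The element at index 1 is 33.
Elements before it: 34
Those larger than 33: 34

1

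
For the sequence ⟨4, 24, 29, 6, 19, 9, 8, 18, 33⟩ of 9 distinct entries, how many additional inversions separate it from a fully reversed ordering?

Maximum inversions for 9 distinct elements is C(9, 2) = 9·8/2 = 36.
Current inversions — for each element, count later smaller elements:
4: 0
24: 5
29: 5
6: 0
19: 3
9: 1
8: 0
18: 0
33: 0
Current total: 0 + 5 + 5 + 0 + 3 + 1 + 0 + 0 + 0 = 14
Shortfall: 36 − 14 = 22

22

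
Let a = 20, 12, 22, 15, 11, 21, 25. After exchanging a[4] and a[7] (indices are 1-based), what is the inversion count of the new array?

Positions 4 and 7 hold 15 and 25; after swapping, the array is [20, 12, 22, 25, 11, 21, 15].
For each element, count later entries that are smaller:
20 → 12, 11, 15 → 3
12 → 11 → 1
22 → 11, 21, 15 → 3
25 → 11, 21, 15 → 3
11 → none → 0
21 → 15 → 1
15 → none → 0
Sum: 3 + 1 + 3 + 3 + 0 + 1 + 0 = 11

11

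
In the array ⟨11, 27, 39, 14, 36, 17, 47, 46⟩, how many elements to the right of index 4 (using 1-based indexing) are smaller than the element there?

The element at index 4 is 14.
Elements after it: 36, 17, 47, 46
None of them are smaller than 14.

0 such elements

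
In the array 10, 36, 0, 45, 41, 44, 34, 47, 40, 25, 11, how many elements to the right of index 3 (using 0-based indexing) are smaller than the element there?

The element at index 3 is 45.
Elements after it: 41, 44, 34, 47, 40, 25, 11
Those smaller than 45: 41, 44, 34, 40, 25, 11

6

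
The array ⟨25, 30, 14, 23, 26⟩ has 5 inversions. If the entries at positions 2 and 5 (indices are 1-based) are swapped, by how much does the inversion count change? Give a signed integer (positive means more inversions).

-1

Positions 2 and 5 hold 30 and 26; after swapping, the array is [25, 26, 14, 23, 30].
Sweep left to right; for each value list the smaller values that follow it:
25: 2
26: 2
14: 0
23: 0
30: 0
Sum: 2 + 2 + 0 + 0 + 0 = 4
Change: 4 − 5 = -1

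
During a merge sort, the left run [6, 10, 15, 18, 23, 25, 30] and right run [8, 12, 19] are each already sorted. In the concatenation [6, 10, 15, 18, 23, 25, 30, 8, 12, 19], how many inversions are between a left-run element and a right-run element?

For each element r of the right run, count left-run elements greater than r:
r = 8: 10, 15, 18, 23, 25, 30 → 6
r = 12: 15, 18, 23, 25, 30 → 5
r = 19: 23, 25, 30 → 3
Cross-inversions: 6 + 5 + 3 = 14

Cross-inversions: 14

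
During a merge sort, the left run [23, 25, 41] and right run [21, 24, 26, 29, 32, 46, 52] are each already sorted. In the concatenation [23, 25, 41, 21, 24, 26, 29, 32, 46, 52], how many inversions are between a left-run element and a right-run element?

8

Count, for every r in R, how many entries of L exceed r:
r = 21: 23, 25, 41 → 3
r = 24: 25, 41 → 2
r = 26: 41 → 1
r = 29: 41 → 1
r = 32: 41 → 1
r = 46: none → 0
r = 52: none → 0
Cross-inversions: 3 + 2 + 1 + 1 + 1 + 0 + 0 = 8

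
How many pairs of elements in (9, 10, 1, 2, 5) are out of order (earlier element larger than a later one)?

6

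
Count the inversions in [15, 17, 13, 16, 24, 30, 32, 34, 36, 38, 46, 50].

Element-by-element contributions:
15 → 13 → 1
17 → 13, 16 → 2
13 → none → 0
16 → none → 0
24 → none → 0
30 → none → 0
32 → none → 0
34 → none → 0
36 → none → 0
38 → none → 0
46 → none → 0
50 → none → 0
Sum: 1 + 2 + 0 + 0 + 0 + 0 + 0 + 0 + 0 + 0 + 0 + 0 = 3

There are 3 inversions.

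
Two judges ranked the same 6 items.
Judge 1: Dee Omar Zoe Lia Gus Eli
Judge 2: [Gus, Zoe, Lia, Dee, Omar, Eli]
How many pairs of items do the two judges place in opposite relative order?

8 discordant pairs

Assign each item its position (1..6) in the first ordering, then rewrite the second ordering as that position sequence:
positions: Dee→1, Omar→2, Zoe→3, Lia→4, Gus→5, Eli→6
second ordering as positions: [5, 3, 4, 1, 2, 6]
Discordant pairs = inversions in this position sequence.
5: 3, 4, 1, 2 → 4
3: 1, 2 → 2
4: 1, 2 → 2
1: 0
2: 0
6: 0
Total: 4 + 2 + 2 + 0 + 0 + 0 = 8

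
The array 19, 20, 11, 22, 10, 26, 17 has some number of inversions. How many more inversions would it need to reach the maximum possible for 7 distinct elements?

Maximum inversions for 7 distinct elements is C(7, 2) = 7·6/2 = 21.
Current inversions — for each element, count later smaller elements:
19: 3
20: 3
11: 1
22: 2
10: 0
26: 1
17: 0
Current total: 3 + 3 + 1 + 2 + 0 + 1 + 0 = 10
Shortfall: 21 − 10 = 11

11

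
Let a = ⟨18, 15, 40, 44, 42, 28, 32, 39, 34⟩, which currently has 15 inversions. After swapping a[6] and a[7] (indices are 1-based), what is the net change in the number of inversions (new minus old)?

+1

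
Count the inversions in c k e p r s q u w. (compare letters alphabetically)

Element-by-element contributions:
c → none → 0
k → e → 1
e → none → 0
p → none → 0
r → q → 1
s → q → 1
q → none → 0
u → none → 0
w → none → 0
Sum: 0 + 1 + 0 + 0 + 1 + 1 + 0 + 0 + 0 = 3

3 out-of-order pairs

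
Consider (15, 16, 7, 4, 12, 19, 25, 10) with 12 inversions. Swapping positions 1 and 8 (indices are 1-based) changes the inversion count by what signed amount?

-3

Positions 1 and 8 hold 15 and 10; after swapping, the array is [10, 16, 7, 4, 12, 19, 25, 15].
For each element, count later entries that are smaller:
10 → 7, 4 → 2
16 → 7, 4, 12, 15 → 4
7 → 4 → 1
4 → none → 0
12 → none → 0
19 → 15 → 1
25 → 15 → 1
15 → none → 0
Sum: 2 + 4 + 1 + 0 + 0 + 1 + 1 + 0 = 9
Change: 9 − 12 = -3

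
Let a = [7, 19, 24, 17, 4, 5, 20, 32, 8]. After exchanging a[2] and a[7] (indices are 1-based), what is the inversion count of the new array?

17

Positions 2 and 7 hold 19 and 20; after swapping, the array is [7, 20, 24, 17, 4, 5, 19, 32, 8].
Element-by-element contributions:
7 → 4, 5 → 2
20 → 17, 4, 5, 19, 8 → 5
24 → 17, 4, 5, 19, 8 → 5
17 → 4, 5, 8 → 3
4 → none → 0
5 → none → 0
19 → 8 → 1
32 → 8 → 1
8 → none → 0
Sum: 2 + 5 + 5 + 3 + 0 + 0 + 1 + 1 + 0 = 17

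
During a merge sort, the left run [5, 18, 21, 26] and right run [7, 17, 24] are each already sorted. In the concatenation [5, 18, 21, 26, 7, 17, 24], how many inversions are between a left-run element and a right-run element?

Take each right-half value and tally the left-half values above it:
r = 7: 18, 21, 26 → 3
r = 17: 18, 21, 26 → 3
r = 24: 26 → 1
Cross-inversions: 3 + 3 + 1 = 7

7 cross-inversions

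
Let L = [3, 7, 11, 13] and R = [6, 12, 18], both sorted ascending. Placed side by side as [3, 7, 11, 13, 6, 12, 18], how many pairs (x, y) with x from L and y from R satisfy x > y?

There are 4 cross-inversions.

Take each right-half value and tally the left-half values above it:
r = 6: 7, 11, 13 → 3
r = 12: 13 → 1
r = 18: none → 0
Cross-inversions: 3 + 1 + 0 = 4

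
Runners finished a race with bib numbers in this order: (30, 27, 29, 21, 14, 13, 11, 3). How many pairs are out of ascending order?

27 inversions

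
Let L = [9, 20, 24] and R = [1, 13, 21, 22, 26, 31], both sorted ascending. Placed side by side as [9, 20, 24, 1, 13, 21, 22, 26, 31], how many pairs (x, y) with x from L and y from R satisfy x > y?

Cross-inversions: 7

Take each right-half value and tally the left-half values above it:
r = 1: 9, 20, 24 → 3
r = 13: 20, 24 → 2
r = 21: 24 → 1
r = 22: 24 → 1
r = 26: none → 0
r = 31: none → 0
Cross-inversions: 3 + 2 + 1 + 1 + 0 + 0 = 7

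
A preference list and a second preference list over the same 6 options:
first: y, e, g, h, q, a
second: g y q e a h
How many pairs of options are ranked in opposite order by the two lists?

Assign each item its position (1..6) in the first ordering, then rewrite the second ordering as that position sequence:
positions: y→1, e→2, g→3, h→4, q→5, a→6
second ordering as positions: [3, 1, 5, 2, 6, 4]
Discordant pairs = inversions in this position sequence.
3: 1, 2 → 2
1: 0
5: 2, 4 → 2
2: 0
6: 4 → 1
4: 0
Total: 2 + 0 + 2 + 0 + 1 + 0 = 5

There are 5 pairs.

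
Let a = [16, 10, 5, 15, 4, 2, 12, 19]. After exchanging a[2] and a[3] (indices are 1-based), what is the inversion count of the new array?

14

Positions 2 and 3 hold 10 and 5; after swapping, the array is [16, 5, 10, 15, 4, 2, 12, 19].
For each element, count later entries that are smaller:
16 → 5, 10, 15, 4, 2, 12 → 6
5 → 4, 2 → 2
10 → 4, 2 → 2
15 → 4, 2, 12 → 3
4 → 2 → 1
2 → none → 0
12 → none → 0
19 → none → 0
Sum: 6 + 2 + 2 + 3 + 1 + 0 + 0 + 0 = 14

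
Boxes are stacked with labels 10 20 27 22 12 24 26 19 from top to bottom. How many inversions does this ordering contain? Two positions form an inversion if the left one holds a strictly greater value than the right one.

11

Count, for each position, how many later elements it exceeds:
10: 0
20: 2
27: 5
22: 2
12: 0
24: 1
26: 1
19: 0
Sum: 0 + 2 + 5 + 2 + 0 + 1 + 1 + 0 = 11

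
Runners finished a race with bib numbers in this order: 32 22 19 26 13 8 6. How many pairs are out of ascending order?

There are 19 out-of-order pairs.

Count, for each position, how many later elements it exceeds:
32 → 22, 19, 26, 13, 8, 6 → 6
22 → 19, 13, 8, 6 → 4
19 → 13, 8, 6 → 3
26 → 13, 8, 6 → 3
13 → 8, 6 → 2
8 → 6 → 1
6 → none → 0
Sum: 6 + 4 + 3 + 3 + 2 + 1 + 0 = 19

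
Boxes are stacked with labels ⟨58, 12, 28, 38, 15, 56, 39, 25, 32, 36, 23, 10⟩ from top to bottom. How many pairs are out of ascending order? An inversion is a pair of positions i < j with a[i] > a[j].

Element-by-element contributions:
58 → 12, 28, 38, 15, 56, 39, 25, 32, 36, 23, 10 → 11
12 → 10 → 1
28 → 15, 25, 23, 10 → 4
38 → 15, 25, 32, 36, 23, 10 → 6
15 → 10 → 1
56 → 39, 25, 32, 36, 23, 10 → 6
39 → 25, 32, 36, 23, 10 → 5
25 → 23, 10 → 2
32 → 23, 10 → 2
36 → 23, 10 → 2
23 → 10 → 1
10 → none → 0
Sum: 11 + 1 + 4 + 6 + 1 + 6 + 5 + 2 + 2 + 2 + 1 + 0 = 41

41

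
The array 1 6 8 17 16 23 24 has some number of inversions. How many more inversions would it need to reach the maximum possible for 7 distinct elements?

Maximum inversions for 7 distinct elements is C(7, 2) = 7·6/2 = 21.
Current inversions — for each element, count later smaller elements:
1: 0
6: 0
8: 0
17: 1
16: 0
23: 0
24: 0
Current total: 0 + 0 + 0 + 1 + 0 + 0 + 0 = 1
Shortfall: 21 − 1 = 20

20 inversions short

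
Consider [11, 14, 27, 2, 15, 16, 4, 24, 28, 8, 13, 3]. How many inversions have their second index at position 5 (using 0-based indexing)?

1

The element at index 5 is 16.
Elements before it: 11, 14, 27, 2, 15
Those larger than 16: 27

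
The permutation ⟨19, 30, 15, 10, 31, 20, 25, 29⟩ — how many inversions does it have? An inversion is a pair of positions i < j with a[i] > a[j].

There are 11 inversions.

Count, for each position, how many later elements it exceeds:
19: 2
30: 5
15: 1
10: 0
31: 3
20: 0
25: 0
29: 0
Sum: 2 + 5 + 1 + 0 + 3 + 0 + 0 + 0 = 11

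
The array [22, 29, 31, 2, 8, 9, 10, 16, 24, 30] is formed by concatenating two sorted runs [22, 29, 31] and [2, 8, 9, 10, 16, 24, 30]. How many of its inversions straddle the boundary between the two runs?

18

Take each right-half value and tally the left-half values above it:
r = 2: 22, 29, 31 → 3
r = 8: 22, 29, 31 → 3
r = 9: 22, 29, 31 → 3
r = 10: 22, 29, 31 → 3
r = 16: 22, 29, 31 → 3
r = 24: 29, 31 → 2
r = 30: 31 → 1
Cross-inversions: 3 + 3 + 3 + 3 + 3 + 2 + 1 = 18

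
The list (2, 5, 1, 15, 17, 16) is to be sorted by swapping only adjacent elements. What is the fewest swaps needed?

Each adjacent swap fixes exactly one inversion, so the minimum swap count equals the number of inversions.
Count inversions — for each element, later elements that are smaller:
2: 1 → 1
5: 1 → 1
1: none → 0
15: none → 0
17: 16 → 1
16: none → 0
Total inversions: 1 + 1 + 0 + 0 + 1 + 0 = 3

3 swaps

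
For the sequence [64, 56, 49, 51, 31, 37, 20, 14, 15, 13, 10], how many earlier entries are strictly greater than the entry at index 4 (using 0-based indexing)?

4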